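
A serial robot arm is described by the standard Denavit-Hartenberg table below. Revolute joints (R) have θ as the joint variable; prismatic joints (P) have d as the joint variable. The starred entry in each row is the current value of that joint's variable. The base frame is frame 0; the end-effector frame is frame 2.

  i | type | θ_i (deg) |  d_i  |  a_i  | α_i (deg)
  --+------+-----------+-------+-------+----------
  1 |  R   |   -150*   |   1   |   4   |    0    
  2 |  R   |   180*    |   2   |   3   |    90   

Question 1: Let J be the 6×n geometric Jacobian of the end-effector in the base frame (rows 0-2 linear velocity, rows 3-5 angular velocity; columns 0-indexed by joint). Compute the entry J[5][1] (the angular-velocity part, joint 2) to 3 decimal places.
1.000

axis z_1 = (0.0000,0.0000,1.0000); lever o_n−o_1 = (2.5981,1.5000,2.0000)
cross product → J_v[:, 1] = (-1.5000,2.5981,0.0000)
J_ω[:, 1] = z_1
entry J[5][1] = 1.0000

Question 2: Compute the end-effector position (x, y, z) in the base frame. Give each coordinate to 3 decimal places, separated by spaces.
after link 1: o_1 = (-3.4641, -2.0000, 1.0000)
after link 2: o_2 = (-0.8660, -0.5000, 3.0000)

-0.866 -0.500 3.000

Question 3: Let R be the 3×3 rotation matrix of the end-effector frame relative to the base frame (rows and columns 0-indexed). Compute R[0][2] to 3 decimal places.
0.500

End-effector z-axis (col 2 of R) = (0.5000,-0.8660,0.0000)
R[0][2] = 0.5000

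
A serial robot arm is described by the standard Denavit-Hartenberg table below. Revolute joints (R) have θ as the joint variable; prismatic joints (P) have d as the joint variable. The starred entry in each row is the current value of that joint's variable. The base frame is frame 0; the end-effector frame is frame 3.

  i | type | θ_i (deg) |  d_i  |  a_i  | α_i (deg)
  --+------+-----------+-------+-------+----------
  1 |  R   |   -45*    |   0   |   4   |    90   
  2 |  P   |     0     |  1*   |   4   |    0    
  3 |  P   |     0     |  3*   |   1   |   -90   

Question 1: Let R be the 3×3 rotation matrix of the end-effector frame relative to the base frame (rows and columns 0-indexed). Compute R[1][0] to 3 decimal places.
-0.707

End-effector x-axis (col 0 of R) = (0.7071,-0.7071,0.0000)
R[1][0] = -0.7071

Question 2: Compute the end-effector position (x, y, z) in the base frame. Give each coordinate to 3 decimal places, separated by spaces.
after link 1: o_1 = (2.8284, -2.8284, 0.0000)
after link 2: o_2 = (4.9497, -6.3640, 0.0000)
after link 3: o_3 = (3.5355, -9.1924, 0.0000)

3.536 -9.192 0.000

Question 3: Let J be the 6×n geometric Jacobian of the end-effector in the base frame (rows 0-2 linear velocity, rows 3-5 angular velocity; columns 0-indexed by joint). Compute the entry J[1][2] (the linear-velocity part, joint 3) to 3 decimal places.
prismatic axis z_2 = (-0.7071,-0.7071,0.0000)
J_v[:, 2] = z_2; J_ω[:, 2] = (0,0,0)
entry J[1][2] = -0.7071

-0.707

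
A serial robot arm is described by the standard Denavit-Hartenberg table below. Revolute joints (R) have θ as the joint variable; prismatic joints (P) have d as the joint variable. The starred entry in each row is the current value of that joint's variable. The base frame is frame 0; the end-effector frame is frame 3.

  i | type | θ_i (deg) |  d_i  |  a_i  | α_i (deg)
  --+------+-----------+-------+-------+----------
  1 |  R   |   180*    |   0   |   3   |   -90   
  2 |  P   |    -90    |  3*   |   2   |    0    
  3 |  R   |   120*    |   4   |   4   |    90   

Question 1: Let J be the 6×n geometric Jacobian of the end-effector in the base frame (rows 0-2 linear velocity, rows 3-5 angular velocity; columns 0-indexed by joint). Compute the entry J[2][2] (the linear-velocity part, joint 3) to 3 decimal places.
-3.464

axis z_2 = (-0.0000,-1.0000,0.0000); lever o_n−o_2 = (-3.4641,-4.0000,-2.0000)
cross product → J_v[:, 2] = (2.0000,-0.0000,-3.4641)
J_ω[:, 2] = z_2
entry J[2][2] = -3.4641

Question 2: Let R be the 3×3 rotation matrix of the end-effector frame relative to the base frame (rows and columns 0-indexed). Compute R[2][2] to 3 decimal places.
0.866

End-effector z-axis (col 2 of R) = (-0.5000,0.0000,0.8660)
R[2][2] = 0.8660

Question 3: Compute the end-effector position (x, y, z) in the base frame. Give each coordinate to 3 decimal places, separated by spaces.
after link 1: o_1 = (-3.0000, 0.0000, 0.0000)
after link 2: o_2 = (-3.0000, -3.0000, 2.0000)
after link 3: o_3 = (-6.4641, -7.0000, 0.0000)

-6.464 -7.000 0.000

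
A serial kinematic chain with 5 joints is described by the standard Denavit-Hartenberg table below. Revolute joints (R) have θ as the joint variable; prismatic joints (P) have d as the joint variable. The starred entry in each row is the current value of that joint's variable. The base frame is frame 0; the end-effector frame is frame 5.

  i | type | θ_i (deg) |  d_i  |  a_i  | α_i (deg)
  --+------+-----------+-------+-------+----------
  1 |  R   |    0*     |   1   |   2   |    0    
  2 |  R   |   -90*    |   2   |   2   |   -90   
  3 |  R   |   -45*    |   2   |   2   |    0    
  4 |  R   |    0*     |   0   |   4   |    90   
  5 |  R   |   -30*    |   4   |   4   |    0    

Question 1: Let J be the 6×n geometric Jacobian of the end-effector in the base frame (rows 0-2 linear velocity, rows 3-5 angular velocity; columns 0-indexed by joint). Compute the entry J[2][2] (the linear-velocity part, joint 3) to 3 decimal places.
-3.864

axis z_2 = (1.0000,0.0000,0.0000); lever o_n−o_2 = (0.0000,-3.8637,9.5206)
cross product → J_v[:, 2] = (0.0000,-9.5206,-3.8637)
J_ω[:, 2] = z_2
entry J[2][2] = -3.8637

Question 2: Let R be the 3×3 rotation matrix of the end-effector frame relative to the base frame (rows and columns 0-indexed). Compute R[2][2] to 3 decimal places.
End-effector z-axis (col 2 of R) = (-0.0000,0.7071,0.7071)
R[2][2] = 0.7071

0.707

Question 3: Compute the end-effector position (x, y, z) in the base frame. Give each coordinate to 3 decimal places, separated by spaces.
2.000 -5.864 12.521

after link 1: o_1 = (2.0000, 0.0000, 1.0000)
after link 2: o_2 = (2.0000, -2.0000, 3.0000)
after link 3: o_3 = (4.0000, -3.4142, 4.4142)
after link 4: o_4 = (4.0000, -6.2426, 7.2426)
after link 5: o_5 = (2.0000, -5.8637, 12.5206)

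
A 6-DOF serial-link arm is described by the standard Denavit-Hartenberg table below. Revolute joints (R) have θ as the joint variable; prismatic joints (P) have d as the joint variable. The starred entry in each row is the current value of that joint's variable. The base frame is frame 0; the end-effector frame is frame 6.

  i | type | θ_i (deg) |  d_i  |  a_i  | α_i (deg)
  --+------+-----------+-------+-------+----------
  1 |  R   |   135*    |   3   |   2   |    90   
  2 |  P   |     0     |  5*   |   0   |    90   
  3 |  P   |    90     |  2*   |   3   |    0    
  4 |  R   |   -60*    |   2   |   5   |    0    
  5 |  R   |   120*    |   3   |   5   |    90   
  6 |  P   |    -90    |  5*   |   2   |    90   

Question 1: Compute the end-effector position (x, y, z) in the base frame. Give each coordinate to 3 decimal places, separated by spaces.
9.072 15.436 -2.000

after link 1: o_1 = (-1.4142, 1.4142, 3.0000)
after link 2: o_2 = (2.1213, 4.9497, 3.0000)
after link 3: o_3 = (4.2426, 7.0711, 1.0000)
after link 4: o_4 = (2.9485, 11.9007, -1.0000)
after link 5: o_5 = (7.7782, 10.6066, -4.0000)
after link 6: o_6 = (9.0723, 15.4362, -2.0000)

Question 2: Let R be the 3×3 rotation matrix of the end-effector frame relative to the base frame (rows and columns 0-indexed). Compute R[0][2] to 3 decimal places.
-0.966

End-effector z-axis (col 2 of R) = (-0.9659,0.2588,-0.0000)
R[0][2] = -0.9659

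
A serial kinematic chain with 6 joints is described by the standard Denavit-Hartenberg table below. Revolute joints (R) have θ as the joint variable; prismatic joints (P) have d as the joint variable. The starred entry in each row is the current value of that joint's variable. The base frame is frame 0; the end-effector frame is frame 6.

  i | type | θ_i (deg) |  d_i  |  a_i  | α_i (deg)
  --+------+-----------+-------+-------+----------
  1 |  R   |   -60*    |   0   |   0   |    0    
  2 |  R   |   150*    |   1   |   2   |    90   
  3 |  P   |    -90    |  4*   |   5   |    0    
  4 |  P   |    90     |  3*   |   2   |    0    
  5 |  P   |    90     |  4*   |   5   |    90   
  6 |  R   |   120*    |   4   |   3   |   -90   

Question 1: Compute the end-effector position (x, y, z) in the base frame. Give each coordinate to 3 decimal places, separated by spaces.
13.598 8.000 -0.500

after link 1: o_1 = (0.0000, 0.0000, 0.0000)
after link 2: o_2 = (-0.0000, 2.0000, 1.0000)
after link 3: o_3 = (4.0000, 2.0000, -4.0000)
after link 4: o_4 = (7.0000, 4.0000, -4.0000)
after link 5: o_5 = (11.0000, 4.0000, 1.0000)
after link 6: o_6 = (13.5981, 8.0000, -0.5000)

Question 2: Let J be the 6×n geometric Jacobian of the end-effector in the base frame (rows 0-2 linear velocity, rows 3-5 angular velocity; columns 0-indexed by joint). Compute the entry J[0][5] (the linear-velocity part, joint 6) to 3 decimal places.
axis z_5 = (-0.0000,1.0000,-0.0000); lever o_n−o_5 = (2.5981,4.0000,-1.5000)
cross product → J_v[:, 5] = (-1.5000,-0.0000,-2.5981)
J_ω[:, 5] = z_5
entry J[0][5] = -1.5000

-1.500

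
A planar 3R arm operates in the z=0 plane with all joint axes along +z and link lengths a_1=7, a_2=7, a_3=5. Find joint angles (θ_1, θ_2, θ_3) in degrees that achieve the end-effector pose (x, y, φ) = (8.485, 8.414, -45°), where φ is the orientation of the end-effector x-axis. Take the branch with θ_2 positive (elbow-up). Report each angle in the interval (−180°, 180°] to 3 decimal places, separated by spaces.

44.998 45.007 -135.004

wrist centre = target − a_3·(cos φ, sin φ) = (4.9495, 11.9495)
cos θ_2 = (167.2886−7²−7²)/(2·7·7) = 0.7070; θ_2 = 45.0065° (elbow-up)
β = atan2(11.9495,4.9495) = 67.5008°; ψ = atan2(4.9503,11.9492) = 22.5033°
θ_1 = β − ψ = 44.9975°
θ_3 = φ − θ_1 − θ_2 = -135.0041° (wrapped to (-180°,180°])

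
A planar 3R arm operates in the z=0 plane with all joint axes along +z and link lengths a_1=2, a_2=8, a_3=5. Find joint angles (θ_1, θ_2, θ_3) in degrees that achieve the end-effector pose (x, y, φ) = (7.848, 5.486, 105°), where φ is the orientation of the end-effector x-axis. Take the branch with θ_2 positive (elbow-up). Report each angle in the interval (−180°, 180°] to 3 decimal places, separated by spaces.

wrist centre = target − a_3·(cos φ, sin φ) = (9.1421, 0.6564)
cos θ_2 = (84.0087−2²−8²)/(2·2·8) = 0.5003; θ_2 = 59.9820° (elbow-up)
β = atan2(0.6564,9.1421) = 4.1066°; ψ = atan2(6.9269,6.0022) = 49.0911°
θ_1 = β − ψ = -44.9845°
θ_3 = φ − θ_1 − θ_2 = 90.0026° (wrapped to (-180°,180°])

-44.985 59.982 90.003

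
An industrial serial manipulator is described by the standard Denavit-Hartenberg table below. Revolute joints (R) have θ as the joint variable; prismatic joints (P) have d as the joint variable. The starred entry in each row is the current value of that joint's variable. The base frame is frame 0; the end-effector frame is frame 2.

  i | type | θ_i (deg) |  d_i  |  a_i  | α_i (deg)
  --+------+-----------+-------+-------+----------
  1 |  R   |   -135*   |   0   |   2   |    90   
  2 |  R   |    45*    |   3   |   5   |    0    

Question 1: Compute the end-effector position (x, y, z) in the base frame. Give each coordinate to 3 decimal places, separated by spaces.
after link 1: o_1 = (-1.4142, -1.4142, 0.0000)
after link 2: o_2 = (-6.0355, -1.7929, 3.5355)

-6.036 -1.793 3.536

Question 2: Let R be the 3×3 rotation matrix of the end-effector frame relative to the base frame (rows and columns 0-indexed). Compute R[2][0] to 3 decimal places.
End-effector x-axis (col 0 of R) = (-0.5000,-0.5000,0.7071)
R[2][0] = 0.7071

0.707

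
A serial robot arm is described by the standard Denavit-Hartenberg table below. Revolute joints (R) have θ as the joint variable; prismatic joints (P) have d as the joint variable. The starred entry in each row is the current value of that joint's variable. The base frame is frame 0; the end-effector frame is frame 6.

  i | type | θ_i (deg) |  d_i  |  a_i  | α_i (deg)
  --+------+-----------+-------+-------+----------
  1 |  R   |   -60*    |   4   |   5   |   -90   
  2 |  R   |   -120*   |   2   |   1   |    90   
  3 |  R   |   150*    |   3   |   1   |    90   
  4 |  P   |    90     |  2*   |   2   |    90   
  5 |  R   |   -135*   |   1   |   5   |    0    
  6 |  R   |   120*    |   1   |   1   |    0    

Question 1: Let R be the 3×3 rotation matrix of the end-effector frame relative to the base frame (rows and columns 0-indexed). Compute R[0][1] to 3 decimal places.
0.492

End-effector y-axis (col 1 of R) = (0.4916,0.8215,0.2888)
R[0][1] = 0.4916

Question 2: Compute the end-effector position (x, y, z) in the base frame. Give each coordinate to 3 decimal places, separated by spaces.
3.757 -2.615 0.624

after link 1: o_1 = (2.5000, -4.3301, 4.0000)
after link 2: o_2 = (3.9821, -2.8971, 4.8660)
after link 3: o_3 = (3.3325, -0.7721, 2.6160)
after link 4: o_4 = (3.7165, 2.0269, 2.4821)
after link 5: o_5 = (3.6872, -3.0461, 1.9689)
after link 6: o_6 = (3.7567, -2.6148, 0.6239)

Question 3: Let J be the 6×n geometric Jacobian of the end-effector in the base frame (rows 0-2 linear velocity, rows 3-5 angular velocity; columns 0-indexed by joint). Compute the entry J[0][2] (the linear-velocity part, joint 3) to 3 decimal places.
axis z_2 = (-0.4330,0.7500,-0.5000); lever o_n−o_2 = (-0.2253,0.2823,-4.2422)
cross product → J_v[:, 2] = (-3.0405,-1.7243,0.0467)
J_ω[:, 2] = z_2
entry J[0][2] = -3.0405

-3.040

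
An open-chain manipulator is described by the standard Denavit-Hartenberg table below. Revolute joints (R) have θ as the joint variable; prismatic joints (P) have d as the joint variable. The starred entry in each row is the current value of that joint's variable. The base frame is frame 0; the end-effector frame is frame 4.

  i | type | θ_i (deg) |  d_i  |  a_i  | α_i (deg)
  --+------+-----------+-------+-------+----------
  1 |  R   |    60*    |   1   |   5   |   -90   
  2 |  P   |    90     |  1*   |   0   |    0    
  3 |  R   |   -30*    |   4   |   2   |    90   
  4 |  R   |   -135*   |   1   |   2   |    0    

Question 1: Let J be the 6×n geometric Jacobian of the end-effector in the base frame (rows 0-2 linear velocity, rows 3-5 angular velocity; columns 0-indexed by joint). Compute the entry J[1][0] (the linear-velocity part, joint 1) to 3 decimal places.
axis z_0 = ẑ; lever o_n−o_0 = (-0.0259,7.1267,0.9927)
cross product → J_v[:, 0] = (-7.1267,-0.0259,0.0000)
J_ω[:, 0] = z_0
entry J[1][0] = -0.0259

-0.026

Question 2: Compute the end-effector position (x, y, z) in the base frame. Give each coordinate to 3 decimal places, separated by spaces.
after link 1: o_1 = (2.5000, 4.3301, 1.0000)
after link 2: o_2 = (1.6340, 4.8301, 1.0000)
after link 3: o_3 = (-1.3301, 7.6962, -0.7321)
after link 4: o_4 = (-0.0259, 7.1267, 0.9927)

-0.026 7.127 0.993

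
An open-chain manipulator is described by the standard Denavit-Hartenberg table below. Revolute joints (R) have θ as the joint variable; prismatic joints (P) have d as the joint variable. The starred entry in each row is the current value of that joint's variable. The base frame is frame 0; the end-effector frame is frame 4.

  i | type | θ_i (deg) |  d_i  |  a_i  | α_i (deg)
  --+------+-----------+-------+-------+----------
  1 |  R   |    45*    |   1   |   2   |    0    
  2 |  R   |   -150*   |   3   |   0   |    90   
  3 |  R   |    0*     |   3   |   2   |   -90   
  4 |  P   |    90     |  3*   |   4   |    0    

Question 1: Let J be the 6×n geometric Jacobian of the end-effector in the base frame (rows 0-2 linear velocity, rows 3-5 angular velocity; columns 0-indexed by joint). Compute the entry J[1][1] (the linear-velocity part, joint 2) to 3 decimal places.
axis z_1 = (0.0000,0.0000,1.0000); lever o_n−o_1 = (0.4483,-2.1907,6.0000)
cross product → J_v[:, 1] = (2.1907,0.4483,-0.0000)
J_ω[:, 1] = z_1
entry J[1][1] = 0.4483

0.448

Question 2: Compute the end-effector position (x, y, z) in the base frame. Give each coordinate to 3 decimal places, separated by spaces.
after link 1: o_1 = (1.4142, 1.4142, 1.0000)
after link 2: o_2 = (1.4142, 1.4142, 4.0000)
after link 3: o_3 = (-2.0012, 0.2588, 4.0000)
after link 4: o_4 = (1.8625, -0.7765, 7.0000)

1.863 -0.776 7.000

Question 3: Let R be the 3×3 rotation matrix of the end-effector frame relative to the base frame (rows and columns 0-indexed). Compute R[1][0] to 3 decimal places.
-0.259

End-effector x-axis (col 0 of R) = (0.9659,-0.2588,0.0000)
R[1][0] = -0.2588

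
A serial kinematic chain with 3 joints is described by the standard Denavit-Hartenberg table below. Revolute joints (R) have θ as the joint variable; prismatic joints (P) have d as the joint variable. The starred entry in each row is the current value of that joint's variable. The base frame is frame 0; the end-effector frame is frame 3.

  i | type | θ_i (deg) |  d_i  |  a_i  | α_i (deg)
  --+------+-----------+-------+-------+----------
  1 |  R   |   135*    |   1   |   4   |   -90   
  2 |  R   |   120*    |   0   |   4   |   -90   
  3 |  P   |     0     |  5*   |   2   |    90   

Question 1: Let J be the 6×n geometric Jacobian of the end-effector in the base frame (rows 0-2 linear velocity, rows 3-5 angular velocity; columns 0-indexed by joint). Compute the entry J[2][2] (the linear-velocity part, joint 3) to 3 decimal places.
0.500

prismatic axis z_2 = (0.6124,-0.6124,0.5000)
J_v[:, 2] = z_2; J_ω[:, 2] = (0,0,0)
entry J[2][2] = 0.5000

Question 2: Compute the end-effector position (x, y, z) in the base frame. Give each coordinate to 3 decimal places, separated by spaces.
after link 1: o_1 = (-2.8284, 2.8284, 1.0000)
after link 2: o_2 = (-1.4142, 1.4142, -2.4641)
after link 3: o_3 = (2.3548, -2.3548, -1.6962)

2.355 -2.355 -1.696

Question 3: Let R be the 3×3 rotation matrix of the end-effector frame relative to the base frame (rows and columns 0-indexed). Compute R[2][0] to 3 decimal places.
End-effector x-axis (col 0 of R) = (0.3536,-0.3536,-0.8660)
R[2][0] = -0.8660

-0.866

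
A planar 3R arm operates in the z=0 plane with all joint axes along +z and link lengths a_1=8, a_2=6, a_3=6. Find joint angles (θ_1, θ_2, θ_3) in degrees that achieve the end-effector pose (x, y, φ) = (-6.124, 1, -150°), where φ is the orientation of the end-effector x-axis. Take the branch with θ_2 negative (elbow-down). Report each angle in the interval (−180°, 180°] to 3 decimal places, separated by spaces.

149.995 -150.001 -149.994

wrist centre = target − a_3·(cos φ, sin φ) = (-0.9278, 4.0000)
cos θ_2 = (16.8609−8²−6²)/(2·8·6) = -0.8660; θ_2 = -150.0008° (elbow-down)
β = atan2(4.0000,-0.9278) = 103.0595°; ψ = atan2(-2.9999,2.8038) = -46.9354°
θ_1 = β − ψ = 149.9949°
θ_3 = φ − θ_1 − θ_2 = -149.9941° (wrapped to (-180°,180°])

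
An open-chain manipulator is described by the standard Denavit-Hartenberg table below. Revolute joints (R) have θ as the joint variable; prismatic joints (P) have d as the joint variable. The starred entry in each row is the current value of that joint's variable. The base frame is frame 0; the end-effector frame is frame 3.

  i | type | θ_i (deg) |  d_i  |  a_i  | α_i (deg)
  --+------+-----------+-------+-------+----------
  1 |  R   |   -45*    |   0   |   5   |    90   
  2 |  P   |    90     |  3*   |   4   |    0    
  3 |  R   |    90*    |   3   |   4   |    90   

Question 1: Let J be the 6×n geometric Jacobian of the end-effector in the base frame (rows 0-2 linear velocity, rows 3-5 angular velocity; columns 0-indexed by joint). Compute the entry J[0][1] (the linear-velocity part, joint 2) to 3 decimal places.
-0.707

prismatic axis z_1 = (-0.7071,-0.7071,0.0000)
J_v[:, 1] = z_1; J_ω[:, 1] = (0,0,0)
entry J[0][1] = -0.7071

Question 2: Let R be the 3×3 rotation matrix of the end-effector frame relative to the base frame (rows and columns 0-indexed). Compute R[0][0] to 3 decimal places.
-0.707

End-effector x-axis (col 0 of R) = (-0.7071,0.7071,0.0000)
R[0][0] = -0.7071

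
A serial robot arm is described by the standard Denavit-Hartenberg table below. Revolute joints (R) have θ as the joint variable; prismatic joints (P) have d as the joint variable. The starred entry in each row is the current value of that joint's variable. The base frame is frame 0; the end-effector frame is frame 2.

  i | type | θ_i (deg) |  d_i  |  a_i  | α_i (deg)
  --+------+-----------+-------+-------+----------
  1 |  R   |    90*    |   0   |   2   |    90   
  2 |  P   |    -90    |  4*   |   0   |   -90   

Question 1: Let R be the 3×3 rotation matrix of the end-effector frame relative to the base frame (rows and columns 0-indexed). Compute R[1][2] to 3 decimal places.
End-effector z-axis (col 2 of R) = (0.0000,1.0000,0.0000)
R[1][2] = 1.0000

1.000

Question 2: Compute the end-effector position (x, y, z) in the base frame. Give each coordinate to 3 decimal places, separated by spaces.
4.000 2.000 0.000

after link 1: o_1 = (0.0000, 2.0000, 0.0000)
after link 2: o_2 = (4.0000, 2.0000, 0.0000)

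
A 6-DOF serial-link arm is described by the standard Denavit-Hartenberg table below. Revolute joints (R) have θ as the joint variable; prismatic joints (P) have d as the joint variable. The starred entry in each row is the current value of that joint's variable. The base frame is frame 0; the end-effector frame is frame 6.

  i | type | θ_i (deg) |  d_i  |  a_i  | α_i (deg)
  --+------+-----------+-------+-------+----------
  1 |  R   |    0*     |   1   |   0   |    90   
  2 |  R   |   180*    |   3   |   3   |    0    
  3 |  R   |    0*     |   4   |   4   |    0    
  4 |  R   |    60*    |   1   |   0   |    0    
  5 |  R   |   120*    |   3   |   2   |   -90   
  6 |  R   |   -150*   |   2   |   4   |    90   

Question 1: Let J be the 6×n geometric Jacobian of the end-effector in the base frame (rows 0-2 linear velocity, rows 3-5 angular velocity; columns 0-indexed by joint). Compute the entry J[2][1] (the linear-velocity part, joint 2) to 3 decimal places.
-8.464

axis z_1 = (0.0000,-1.0000,0.0000); lever o_n−o_1 = (-8.4641,-13.0000,2.0000)
cross product → J_v[:, 1] = (-2.0000,-0.0000,-8.4641)
J_ω[:, 1] = z_1
entry J[2][1] = -8.4641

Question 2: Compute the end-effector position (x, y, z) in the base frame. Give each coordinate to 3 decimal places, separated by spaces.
after link 1: o_1 = (0.0000, 0.0000, 1.0000)
after link 2: o_2 = (-3.0000, -3.0000, 1.0000)
after link 3: o_3 = (-7.0000, -7.0000, 1.0000)
after link 4: o_4 = (-7.0000, -8.0000, 1.0000)
after link 5: o_5 = (-5.0000, -11.0000, 1.0000)
after link 6: o_6 = (-8.4641, -13.0000, 3.0000)

-8.464 -13.000 3.000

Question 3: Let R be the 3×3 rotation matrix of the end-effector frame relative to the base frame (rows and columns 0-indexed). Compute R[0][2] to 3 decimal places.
-0.500

End-effector z-axis (col 2 of R) = (-0.5000,0.8660,0.0000)
R[0][2] = -0.5000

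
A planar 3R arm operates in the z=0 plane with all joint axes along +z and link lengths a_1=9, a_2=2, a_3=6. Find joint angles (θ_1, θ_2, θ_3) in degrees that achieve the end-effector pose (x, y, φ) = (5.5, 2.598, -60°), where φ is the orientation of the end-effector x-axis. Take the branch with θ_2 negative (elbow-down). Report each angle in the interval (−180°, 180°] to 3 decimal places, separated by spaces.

84.432 -120.002 -24.430

wrist centre = target − a_3·(cos φ, sin φ) = (2.5000, 7.7942)
cos θ_2 = (66.9988−9²−2²)/(2·9·2) = -0.5000; θ_2 = -120.0022° (elbow-down)
β = atan2(7.7942,2.5000) = 72.2162°; ψ = atan2(-1.7320,7.9999) = -12.2162°
θ_1 = β − ψ = 84.4324°
θ_3 = φ − θ_1 − θ_2 = -24.4302° (wrapped to (-180°,180°])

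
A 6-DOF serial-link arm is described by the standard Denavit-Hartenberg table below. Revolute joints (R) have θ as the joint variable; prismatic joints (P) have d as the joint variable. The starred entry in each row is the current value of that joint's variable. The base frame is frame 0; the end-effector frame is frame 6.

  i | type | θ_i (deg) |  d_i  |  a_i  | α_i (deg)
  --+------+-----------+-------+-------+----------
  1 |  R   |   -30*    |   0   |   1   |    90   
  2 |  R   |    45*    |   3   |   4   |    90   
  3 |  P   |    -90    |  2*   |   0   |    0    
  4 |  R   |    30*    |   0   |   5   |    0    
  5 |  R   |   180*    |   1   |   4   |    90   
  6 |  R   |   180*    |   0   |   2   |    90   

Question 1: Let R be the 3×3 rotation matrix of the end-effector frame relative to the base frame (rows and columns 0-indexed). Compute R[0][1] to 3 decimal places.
0.280

End-effector y-axis (col 1 of R) = (0.2803,-0.7392,0.6124)
R[0][1] = 0.2803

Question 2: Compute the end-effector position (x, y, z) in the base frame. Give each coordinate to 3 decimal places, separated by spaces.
5.870 -3.853 1.768

after link 1: o_1 = (0.8660, -0.5000, 0.0000)
after link 2: o_2 = (1.8155, -4.5123, 2.8284)
after link 3: o_3 = (3.0403, -5.2194, 1.4142)
after link 4: o_4 = (6.7363, -2.3533, 3.1820)
after link 5: o_5 = (4.3918, -4.9997, 1.0607)
after link 6: o_6 = (5.8702, -3.8533, 1.7678)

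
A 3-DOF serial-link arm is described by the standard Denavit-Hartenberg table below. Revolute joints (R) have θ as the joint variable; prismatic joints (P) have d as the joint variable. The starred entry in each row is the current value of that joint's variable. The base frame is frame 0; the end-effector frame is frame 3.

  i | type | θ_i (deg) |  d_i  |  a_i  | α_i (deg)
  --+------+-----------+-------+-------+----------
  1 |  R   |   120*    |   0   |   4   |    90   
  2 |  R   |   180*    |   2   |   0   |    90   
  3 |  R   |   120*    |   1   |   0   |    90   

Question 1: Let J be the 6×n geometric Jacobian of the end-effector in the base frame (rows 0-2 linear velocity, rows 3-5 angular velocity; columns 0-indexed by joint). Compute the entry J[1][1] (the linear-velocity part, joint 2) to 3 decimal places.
axis z_1 = (0.8660,0.5000,0.0000); lever o_n−o_1 = (1.7321,1.0000,1.0000)
cross product → J_v[:, 1] = (0.5000,-0.8660,0.0000)
J_ω[:, 1] = z_1
entry J[1][1] = -0.8660

-0.866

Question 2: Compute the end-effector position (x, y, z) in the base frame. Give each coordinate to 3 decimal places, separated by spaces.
after link 1: o_1 = (-2.0000, 3.4641, 0.0000)
after link 2: o_2 = (-0.2679, 4.4641, 0.0000)
after link 3: o_3 = (-0.2679, 4.4641, 1.0000)

-0.268 4.464 1.000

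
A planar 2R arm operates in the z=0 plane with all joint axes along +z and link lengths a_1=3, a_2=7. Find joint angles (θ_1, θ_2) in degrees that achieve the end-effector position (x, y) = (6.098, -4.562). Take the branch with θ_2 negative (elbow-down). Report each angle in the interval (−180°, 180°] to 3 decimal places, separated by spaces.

cos θ_2 = (57.9974−3²−7²)/(2·3·7) = -0.0001; θ_2 = -90.0035° (elbow-down)
β = atan2(-4.5620,6.0980) = -36.8007°; ψ = atan2(-7.0000,2.9996) = -66.8044°
θ_1 = β − ψ = 30.0037°

30.004 -90.003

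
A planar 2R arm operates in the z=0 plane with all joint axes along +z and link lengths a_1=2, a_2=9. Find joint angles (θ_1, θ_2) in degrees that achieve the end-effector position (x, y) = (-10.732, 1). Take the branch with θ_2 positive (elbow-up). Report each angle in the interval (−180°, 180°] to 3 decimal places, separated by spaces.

cos θ_2 = (116.1758−2²−9²)/(2·2·9) = 0.8660; θ_2 = 30.0035° (elbow-up)
β = atan2(1.0000,-10.7320) = 174.6766°; ψ = atan2(4.5005,9.7940) = 24.6795°
θ_1 = β − ψ = 149.9971°

149.997 30.003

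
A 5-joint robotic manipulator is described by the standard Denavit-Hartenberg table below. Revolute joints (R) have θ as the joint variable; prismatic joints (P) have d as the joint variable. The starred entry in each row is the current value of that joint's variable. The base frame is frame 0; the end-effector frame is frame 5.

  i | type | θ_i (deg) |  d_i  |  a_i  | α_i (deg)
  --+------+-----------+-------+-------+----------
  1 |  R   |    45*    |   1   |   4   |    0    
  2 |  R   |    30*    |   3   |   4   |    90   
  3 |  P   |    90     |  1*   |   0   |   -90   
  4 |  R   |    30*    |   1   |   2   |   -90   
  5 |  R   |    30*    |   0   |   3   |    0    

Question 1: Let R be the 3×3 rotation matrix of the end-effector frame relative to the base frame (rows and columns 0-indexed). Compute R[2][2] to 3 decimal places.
End-effector z-axis (col 2 of R) = (-0.8365,0.2241,-0.5000)
R[2][2] = -0.5000

-0.500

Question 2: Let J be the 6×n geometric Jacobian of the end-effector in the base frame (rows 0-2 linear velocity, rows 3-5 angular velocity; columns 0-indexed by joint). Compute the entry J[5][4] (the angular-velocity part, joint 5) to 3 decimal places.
-0.500

axis z_4 = (-0.8365,0.2241,-0.5000); lever o_n−o_4 = (-0.8665,1.7851,2.2500)
cross product → J_v[:, 4] = (1.3969,2.3154,-1.2990)
J_ω[:, 4] = z_4
entry J[5][4] = -0.5000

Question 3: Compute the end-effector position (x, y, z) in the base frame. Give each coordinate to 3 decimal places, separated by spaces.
2.738 7.511 7.982

after link 1: o_1 = (2.8284, 2.8284, 1.0000)
after link 2: o_2 = (3.8637, 6.6921, 4.0000)
after link 3: o_3 = (4.8296, 6.4333, 4.0000)
after link 4: o_4 = (3.6049, 5.7262, 5.7321)
after link 5: o_5 = (2.7383, 7.5113, 7.9821)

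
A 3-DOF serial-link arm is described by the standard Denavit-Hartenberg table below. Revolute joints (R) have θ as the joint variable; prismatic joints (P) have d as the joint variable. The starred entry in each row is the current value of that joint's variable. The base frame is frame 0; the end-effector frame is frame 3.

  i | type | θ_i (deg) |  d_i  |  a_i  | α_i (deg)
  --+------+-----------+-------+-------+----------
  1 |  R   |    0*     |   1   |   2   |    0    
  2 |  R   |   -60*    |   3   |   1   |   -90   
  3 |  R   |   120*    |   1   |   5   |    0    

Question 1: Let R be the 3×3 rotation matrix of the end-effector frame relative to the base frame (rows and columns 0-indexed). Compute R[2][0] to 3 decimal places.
End-effector x-axis (col 0 of R) = (-0.2500,0.4330,-0.8660)
R[2][0] = -0.8660

-0.866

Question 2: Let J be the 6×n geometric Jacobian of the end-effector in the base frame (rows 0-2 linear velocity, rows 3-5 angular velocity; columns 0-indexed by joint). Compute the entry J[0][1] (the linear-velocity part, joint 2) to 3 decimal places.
-1.799

axis z_1 = (0.0000,0.0000,1.0000); lever o_n−o_1 = (0.1160,1.7990,-1.3301)
cross product → J_v[:, 1] = (-1.7990,0.1160,0.0000)
J_ω[:, 1] = z_1
entry J[0][1] = -1.7990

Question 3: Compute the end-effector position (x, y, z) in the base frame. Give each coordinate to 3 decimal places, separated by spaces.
2.116 1.799 -0.330

after link 1: o_1 = (2.0000, 0.0000, 1.0000)
after link 2: o_2 = (2.5000, -0.8660, 4.0000)
after link 3: o_3 = (2.1160, 1.7990, -0.3301)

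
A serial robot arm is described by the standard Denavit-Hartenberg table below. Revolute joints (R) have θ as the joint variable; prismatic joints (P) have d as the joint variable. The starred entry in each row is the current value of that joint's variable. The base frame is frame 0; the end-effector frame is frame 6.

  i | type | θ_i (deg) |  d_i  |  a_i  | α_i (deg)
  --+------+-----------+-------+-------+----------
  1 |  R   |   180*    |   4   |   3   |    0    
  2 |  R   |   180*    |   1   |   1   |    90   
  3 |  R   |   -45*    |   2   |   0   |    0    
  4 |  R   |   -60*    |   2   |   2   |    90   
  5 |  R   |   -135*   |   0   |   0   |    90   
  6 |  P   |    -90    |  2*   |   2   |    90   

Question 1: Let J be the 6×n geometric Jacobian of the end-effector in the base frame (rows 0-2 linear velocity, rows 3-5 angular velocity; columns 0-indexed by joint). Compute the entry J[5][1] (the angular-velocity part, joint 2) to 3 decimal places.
1.000

axis z_1 = (0.0000,0.0000,1.0000); lever o_n−o_1 = (2.7802,-5.4142,-0.0835)
cross product → J_v[:, 1] = (5.4142,2.7802,-0.0000)
J_ω[:, 1] = z_1
entry J[5][1] = 1.0000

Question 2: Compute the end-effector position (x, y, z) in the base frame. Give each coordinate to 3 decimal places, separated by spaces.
-0.220 -5.414 3.917

after link 1: o_1 = (-3.0000, 0.0000, 4.0000)
after link 2: o_2 = (-2.0000, 0.0000, 5.0000)
after link 3: o_3 = (-2.0000, -2.0000, 5.0000)
after link 4: o_4 = (-2.5176, -4.0000, 3.0681)
after link 5: o_5 = (-2.5176, -4.0000, 3.0681)
after link 6: o_6 = (-0.2198, -5.4142, 3.9165)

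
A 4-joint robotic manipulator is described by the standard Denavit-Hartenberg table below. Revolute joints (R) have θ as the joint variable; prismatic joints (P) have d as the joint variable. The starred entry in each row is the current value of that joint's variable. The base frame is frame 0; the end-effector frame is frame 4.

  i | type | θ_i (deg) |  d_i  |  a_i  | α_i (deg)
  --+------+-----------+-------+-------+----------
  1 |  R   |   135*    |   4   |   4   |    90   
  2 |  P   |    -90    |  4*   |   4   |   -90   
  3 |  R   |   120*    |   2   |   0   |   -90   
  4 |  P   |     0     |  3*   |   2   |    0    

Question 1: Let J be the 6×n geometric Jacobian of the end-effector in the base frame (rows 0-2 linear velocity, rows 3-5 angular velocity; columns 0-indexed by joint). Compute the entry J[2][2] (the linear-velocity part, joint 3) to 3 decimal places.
axis z_2 = (-0.7071,0.7071,0.0000); lever o_n−o_2 = (-1.5783,1.2501,3.5981)
cross product → J_v[:, 2] = (2.5442,2.5442,0.2321)
J_ω[:, 2] = z_2
entry J[2][2] = 0.2321

0.232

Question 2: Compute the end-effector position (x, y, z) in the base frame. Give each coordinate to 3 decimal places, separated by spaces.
-1.578 6.907 3.598

after link 1: o_1 = (-2.8284, 2.8284, 4.0000)
after link 2: o_2 = (0.0000, 5.6569, 0.0000)
after link 3: o_3 = (-1.4142, 7.0711, 0.0000)
after link 4: o_4 = (-1.5783, 6.9070, 3.5981)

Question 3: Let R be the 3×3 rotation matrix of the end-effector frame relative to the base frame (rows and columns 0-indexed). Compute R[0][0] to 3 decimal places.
-0.612

End-effector x-axis (col 0 of R) = (-0.6124,-0.6124,0.5000)
R[0][0] = -0.6124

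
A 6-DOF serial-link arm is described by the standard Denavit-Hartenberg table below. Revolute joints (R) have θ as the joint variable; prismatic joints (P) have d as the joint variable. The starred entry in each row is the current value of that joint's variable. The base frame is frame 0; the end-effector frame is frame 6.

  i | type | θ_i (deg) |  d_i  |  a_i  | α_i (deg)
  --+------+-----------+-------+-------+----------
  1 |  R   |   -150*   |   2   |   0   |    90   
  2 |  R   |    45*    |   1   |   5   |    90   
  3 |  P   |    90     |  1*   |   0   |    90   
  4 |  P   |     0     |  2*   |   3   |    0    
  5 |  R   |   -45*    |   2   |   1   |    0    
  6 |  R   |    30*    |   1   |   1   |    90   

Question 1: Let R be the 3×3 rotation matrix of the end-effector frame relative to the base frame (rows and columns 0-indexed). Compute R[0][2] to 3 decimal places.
0.721

End-effector z-axis (col 2 of R) = (0.7209,0.1174,0.6830)
R[0][2] = 0.7209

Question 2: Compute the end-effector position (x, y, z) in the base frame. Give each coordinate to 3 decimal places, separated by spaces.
after link 1: o_1 = (0.0000, 0.0000, 2.0000)
after link 2: o_2 = (-3.5619, -0.9017, 5.5355)
after link 3: o_3 = (-4.1742, -1.2553, 4.8284)
after link 4: o_4 = (-6.8990, 0.6357, 6.2426)
after link 5: o_5 = (-8.0443, 0.7909, 8.1569)
after link 6: o_6 = (-8.9811, 1.3654, 9.0470)

-8.981 1.365 9.047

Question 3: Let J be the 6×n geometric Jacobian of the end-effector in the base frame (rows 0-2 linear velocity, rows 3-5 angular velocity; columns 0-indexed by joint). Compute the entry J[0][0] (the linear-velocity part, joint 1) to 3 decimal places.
axis z_0 = ẑ; lever o_n−o_0 = (-8.9811,1.3654,9.0470)
cross product → J_v[:, 0] = (-1.3654,-8.9811,0.0000)
J_ω[:, 0] = z_0
entry J[0][0] = -1.3654

-1.365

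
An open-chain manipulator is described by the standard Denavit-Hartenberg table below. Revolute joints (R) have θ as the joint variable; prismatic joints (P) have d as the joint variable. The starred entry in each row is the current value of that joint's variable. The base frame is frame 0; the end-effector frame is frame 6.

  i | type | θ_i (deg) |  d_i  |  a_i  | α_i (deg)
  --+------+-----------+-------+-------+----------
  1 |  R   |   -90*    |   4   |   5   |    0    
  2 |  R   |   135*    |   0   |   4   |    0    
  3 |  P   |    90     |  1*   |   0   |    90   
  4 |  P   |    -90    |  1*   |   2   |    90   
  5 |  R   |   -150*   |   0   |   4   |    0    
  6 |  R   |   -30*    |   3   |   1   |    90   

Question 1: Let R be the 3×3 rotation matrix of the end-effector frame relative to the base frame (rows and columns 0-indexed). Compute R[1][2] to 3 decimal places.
0.707

End-effector z-axis (col 2 of R) = (0.7071,0.7071,0.0000)
R[1][2] = 0.7071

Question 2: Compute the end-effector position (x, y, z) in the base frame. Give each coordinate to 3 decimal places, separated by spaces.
after link 1: o_1 = (0.0000, -5.0000, 4.0000)
after link 2: o_2 = (2.8284, -2.1716, 4.0000)
after link 3: o_3 = (2.8284, -2.1716, 5.0000)
after link 4: o_4 = (3.5355, -1.4645, 3.0000)
after link 5: o_5 = (2.1213, -2.8787, 6.4641)
after link 6: o_6 = (4.2426, -5.0000, 7.4641)

4.243 -5.000 7.464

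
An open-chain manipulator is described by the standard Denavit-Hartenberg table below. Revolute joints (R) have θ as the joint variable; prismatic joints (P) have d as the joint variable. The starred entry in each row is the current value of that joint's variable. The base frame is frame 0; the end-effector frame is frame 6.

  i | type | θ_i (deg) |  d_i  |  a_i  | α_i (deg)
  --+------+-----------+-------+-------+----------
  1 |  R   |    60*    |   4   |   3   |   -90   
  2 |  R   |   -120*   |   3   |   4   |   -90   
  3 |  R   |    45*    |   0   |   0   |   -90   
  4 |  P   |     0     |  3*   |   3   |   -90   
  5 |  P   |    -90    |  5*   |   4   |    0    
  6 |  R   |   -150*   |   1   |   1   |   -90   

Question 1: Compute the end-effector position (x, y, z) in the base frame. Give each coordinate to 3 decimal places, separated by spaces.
1.233 -4.074 2.239

after link 1: o_1 = (1.5000, 2.5981, 4.0000)
after link 2: o_2 = (-2.0981, 2.3660, 7.4641)
after link 3: o_3 = (-2.0981, 2.3660, 7.4641)
after link 4: o_4 = (1.5762, 0.2447, 7.4641)
after link 5: o_5 = (2.5677, -3.6948, 2.5146)
after link 6: o_6 = (1.2335, -4.0739, 2.2388)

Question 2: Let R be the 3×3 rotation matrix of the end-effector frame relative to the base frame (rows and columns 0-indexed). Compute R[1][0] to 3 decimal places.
End-effector x-axis (col 0 of R) = (-0.9012,0.3709,0.2241)
R[1][0] = 0.3709

0.371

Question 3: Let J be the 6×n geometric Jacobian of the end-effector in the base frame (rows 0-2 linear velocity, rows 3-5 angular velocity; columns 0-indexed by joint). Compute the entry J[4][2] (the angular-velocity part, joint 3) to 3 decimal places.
0.750

axis z_2 = (0.4330,0.7500,0.5000); lever o_n−o_2 = (3.3315,-6.4399,-5.2253)
cross product → J_v[:, 2] = (-0.6991,3.9284,-5.2872)
J_ω[:, 2] = z_2
entry J[4][2] = 0.7500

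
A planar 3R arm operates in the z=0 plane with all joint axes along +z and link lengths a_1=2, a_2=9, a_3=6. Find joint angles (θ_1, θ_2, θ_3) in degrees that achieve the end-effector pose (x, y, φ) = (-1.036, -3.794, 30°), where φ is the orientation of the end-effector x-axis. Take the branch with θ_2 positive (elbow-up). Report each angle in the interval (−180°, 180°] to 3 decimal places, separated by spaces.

149.996 90.003 150.001

wrist centre = target − a_3·(cos φ, sin φ) = (-6.2322, -6.7940)
cos θ_2 = (84.9982−2²−9²)/(2·2·9) = -0.0001; θ_2 = 90.0029° (elbow-up)
β = atan2(-6.7940,-6.2322) = -132.5302°; ψ = atan2(9.0000,1.9995) = 77.4740°
θ_1 = β − ψ = -210.0042°
θ_3 = φ − θ_1 − θ_2 = 150.0013° (wrapped to (-180°,180°])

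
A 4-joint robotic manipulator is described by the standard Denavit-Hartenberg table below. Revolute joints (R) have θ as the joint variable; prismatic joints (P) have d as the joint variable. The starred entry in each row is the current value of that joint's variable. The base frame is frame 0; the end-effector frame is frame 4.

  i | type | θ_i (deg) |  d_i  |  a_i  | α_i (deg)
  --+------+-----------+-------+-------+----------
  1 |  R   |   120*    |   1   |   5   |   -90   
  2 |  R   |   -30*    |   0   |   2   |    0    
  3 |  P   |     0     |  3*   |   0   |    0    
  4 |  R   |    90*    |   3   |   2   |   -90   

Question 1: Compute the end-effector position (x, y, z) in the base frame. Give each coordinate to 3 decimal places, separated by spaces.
after link 1: o_1 = (-2.5000, 4.3301, 1.0000)
after link 2: o_2 = (-3.3660, 5.8301, 2.0000)
after link 3: o_3 = (-5.9641, 4.3301, 2.0000)
after link 4: o_4 = (-9.0622, 3.6962, 0.2679)

-9.062 3.696 0.268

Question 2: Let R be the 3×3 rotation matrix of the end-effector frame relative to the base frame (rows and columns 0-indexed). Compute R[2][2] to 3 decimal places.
-0.500

End-effector z-axis (col 2 of R) = (0.4330,-0.7500,-0.5000)
R[2][2] = -0.5000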